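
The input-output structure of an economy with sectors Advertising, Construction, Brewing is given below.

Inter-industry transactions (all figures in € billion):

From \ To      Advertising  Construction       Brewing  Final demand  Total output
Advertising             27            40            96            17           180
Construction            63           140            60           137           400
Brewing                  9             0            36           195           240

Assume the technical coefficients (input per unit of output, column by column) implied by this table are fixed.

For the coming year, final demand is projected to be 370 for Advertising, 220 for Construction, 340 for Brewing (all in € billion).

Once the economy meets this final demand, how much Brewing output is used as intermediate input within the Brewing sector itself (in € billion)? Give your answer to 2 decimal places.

z_33 = 66.63

Technical coefficients a_ij = z_ij / X_j:
  a_11 = 27/180 = 0.15, a_21 = 63/180 = 0.35, a_31 = 9/180 = 0.05
  a_12 = 40/400 = 0.10, a_22 = 140/400 = 0.35, a_32 = 0/400 = 0.00
  a_13 = 96/240 = 0.40, a_23 = 60/240 = 0.25, a_33 = 36/240 = 0.15
I − A =
  [   0.85    -0.10    -0.40]
  [  -0.35     0.65    -0.25]
  [  -0.05     0.00     0.85]
Cofactors of I−A, C_ij = (−1)^(i+j)·(minor ij) (rows/columns in the sector order above):
  C_11 = (0.65)(0.85) − (-0.25)(0.00) = 0.5525
  C_12 = −[(-0.35)(0.85) − (-0.25)(-0.05)] = 0.3100
  C_13 = (-0.35)(0.00) − (0.65)(-0.05) = 0.0325
  C_21 = −[(-0.10)(0.85) − (-0.40)(0.00)] = 0.0850
  C_22 = (0.85)(0.85) − (-0.40)(-0.05) = 0.7025
  C_23 = −[(0.85)(0.00) − (-0.10)(-0.05)] = 0.0050
  C_31 = (-0.10)(-0.25) − (-0.40)(0.65) = 0.2850
  C_32 = −[(0.85)(-0.25) − (-0.40)(-0.35)] = 0.3525
  C_33 = (0.85)(0.65) − (-0.10)(-0.35) = 0.5175
det(I−A) = Σ_j (I−A)_1j·C_1j = (0.85)(0.5525) + (-0.10)(0.3100) + (-0.40)(0.0325) = 0.425625
adj(I−A) = Cᵀ =
  [ 0.5525   0.0850   0.2850]
  [ 0.3100   0.7025   0.3525]
  [ 0.0325   0.0050   0.5175]
(I − A)⁻¹ = adj(I−A) / det(I−A) ≈
  [   1.2981     0.1997     0.6696]
  [   0.7283     1.6505     0.8282]
  [   0.0764     0.0117     1.2159]
First solve x = (I − A)⁻¹ d = adj(I−A)·d / det(I−A); in particular x_3 = (0.0325·370 + 0.0050·220 + 0.5175·340) / 0.425625 = 189.075 / 0.425625 ≈ 444.2291.
Intermediate flow from 3 to 3: z_33 = a_33 · x_3 = 0.15 × 189.075 / 0.425625 = 28.36125 / 0.425625 ≈ 66.63.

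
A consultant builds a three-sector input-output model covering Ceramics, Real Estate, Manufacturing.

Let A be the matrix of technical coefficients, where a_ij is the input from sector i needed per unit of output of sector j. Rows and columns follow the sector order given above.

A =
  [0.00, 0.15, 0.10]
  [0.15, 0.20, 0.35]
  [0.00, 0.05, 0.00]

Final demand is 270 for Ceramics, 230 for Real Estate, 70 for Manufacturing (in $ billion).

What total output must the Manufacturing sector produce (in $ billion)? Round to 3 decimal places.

I − A =
  [   1.00    -0.15    -0.10]
  [  -0.15     0.80    -0.35]
  [   0.00    -0.05     1.00]
Cofactors of I−A, C_ij = (−1)^(i+j)·(minor ij) (rows/columns in the sector order above):
  C_11 = (0.80)(1.00) − (-0.35)(-0.05) = 0.7825
  C_12 = −[(-0.15)(1.00) − (-0.35)(0.00)] = 0.1500
  C_13 = (-0.15)(-0.05) − (0.80)(0.00) = 0.0075
  C_21 = −[(-0.15)(1.00) − (-0.10)(-0.05)] = 0.1550
  C_22 = (1.00)(1.00) − (-0.10)(0.00) = 1.0000
  C_23 = −[(1.00)(-0.05) − (-0.15)(0.00)] = 0.0500
  C_31 = (-0.15)(-0.35) − (-0.10)(0.80) = 0.1325
  C_32 = −[(1.00)(-0.35) − (-0.10)(-0.15)] = 0.3650
  C_33 = (1.00)(0.80) − (-0.15)(-0.15) = 0.7775
det(I−A) = Σ_j (I−A)_1j·C_1j = (1.00)(0.7825) + (-0.15)(0.1500) + (-0.10)(0.0075) = 0.75925
adj(I−A) = Cᵀ =
  [ 0.7825   0.1550   0.1325]
  [ 0.1500   1.0000   0.3650]
  [ 0.0075   0.0500   0.7775]
(I − A)⁻¹ = adj(I−A) / det(I−A) ≈
  [   1.0306     0.2041     0.1745]
  [   0.1976     1.3171     0.4807]
  [   0.0099     0.0659     1.0240]
x = (I − A)⁻¹ d = adj(I−A)·d / det(I−A), with det(I−A) = 0.75925:
  x_1 = (0.7825·270 + 0.1550·230 + 0.1325·70) / 0.75925 = 256.20 / 0.75925 ≈ 337.438
  x_2 = (0.1500·270 + 1.0000·230 + 0.3650·70) / 0.75925 = 296.05 / 0.75925 ≈ 389.924
  x_3 = (0.0075·270 + 0.0500·230 + 0.7775·70) / 0.75925 = 67.95 / 0.75925 ≈ 89.496

x_3 = 89.496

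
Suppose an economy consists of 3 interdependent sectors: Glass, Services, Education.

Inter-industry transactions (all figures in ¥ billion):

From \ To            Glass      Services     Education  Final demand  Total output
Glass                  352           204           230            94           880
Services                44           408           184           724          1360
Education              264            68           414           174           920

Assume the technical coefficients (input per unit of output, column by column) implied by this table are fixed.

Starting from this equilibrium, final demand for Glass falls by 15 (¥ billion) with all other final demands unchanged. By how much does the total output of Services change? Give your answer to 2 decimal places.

Δx_2 = -8.27

Technical coefficients a_ij = z_ij / X_j:
  a_11 = 352/880 = 0.40, a_21 = 44/880 = 0.05, a_31 = 264/880 = 0.30
  a_12 = 204/1360 = 0.15, a_22 = 408/1360 = 0.30, a_32 = 68/1360 = 0.05
  a_13 = 230/920 = 0.25, a_23 = 184/920 = 0.20, a_33 = 414/920 = 0.45
I − A =
  [   0.60    -0.15    -0.25]
  [  -0.05     0.70    -0.20]
  [  -0.30    -0.05     0.55]
Cofactors of I−A, C_ij = (−1)^(i+j)·(minor ij) (rows/columns in the sector order above):
  C_11 = (0.70)(0.55) − (-0.20)(-0.05) = 0.3750
  C_12 = −[(-0.05)(0.55) − (-0.20)(-0.30)] = 0.0875
  C_13 = (-0.05)(-0.05) − (0.70)(-0.30) = 0.2125
  C_21 = −[(-0.15)(0.55) − (-0.25)(-0.05)] = 0.0950
  C_22 = (0.60)(0.55) − (-0.25)(-0.30) = 0.2550
  C_23 = −[(0.60)(-0.05) − (-0.15)(-0.30)] = 0.0750
  C_31 = (-0.15)(-0.20) − (-0.25)(0.70) = 0.2050
  C_32 = −[(0.60)(-0.20) − (-0.25)(-0.05)] = 0.1325
  C_33 = (0.60)(0.70) − (-0.15)(-0.05) = 0.4125
det(I−A) = Σ_j (I−A)_1j·C_1j = (0.60)(0.3750) + (-0.15)(0.0875) + (-0.25)(0.2125) = 0.15875
adj(I−A) = Cᵀ =
  [ 0.3750   0.0950   0.2050]
  [ 0.0875   0.2550   0.1325]
  [ 0.2125   0.0750   0.4125]
(I − A)⁻¹ = adj(I−A) / det(I−A) ≈
  [   2.3622     0.5984     1.2913]
  [   0.5512     1.6063     0.8346]
  [   1.3386     0.4724     2.5984]
Δx = (I − A)⁻¹ Δd with Δd having -15 in the Glass component and 0 elsewhere.
So Δx_2 = L_21 · (-15), where L_21 = adj(I−A)_21 / det(I−A) = 0.0875 / 0.15875.
Δx_2 = 0.0875 × (-15) / 0.15875 = -1.3125 / 0.15875 ≈ -8.27.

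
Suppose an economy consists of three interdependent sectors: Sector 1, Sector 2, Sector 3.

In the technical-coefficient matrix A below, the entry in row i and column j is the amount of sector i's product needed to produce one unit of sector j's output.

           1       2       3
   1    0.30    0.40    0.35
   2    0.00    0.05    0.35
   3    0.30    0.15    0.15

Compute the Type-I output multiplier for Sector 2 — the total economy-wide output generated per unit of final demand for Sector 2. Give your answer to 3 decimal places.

m_2 = 2.864

I − A =
  [   0.70    -0.40    -0.35]
  [   0.00     0.95    -0.35]
  [  -0.30    -0.15     0.85]
Cofactors of I−A, C_ij = (−1)^(i+j)·(minor ij) (rows/columns in the sector order above):
  C_11 = (0.95)(0.85) − (-0.35)(-0.15) = 0.7550
  C_12 = −[(0.00)(0.85) − (-0.35)(-0.30)] = 0.1050
  C_13 = (0.00)(-0.15) − (0.95)(-0.30) = 0.2850
  C_21 = −[(-0.40)(0.85) − (-0.35)(-0.15)] = 0.3925
  C_22 = (0.70)(0.85) − (-0.35)(-0.30) = 0.4900
  C_23 = −[(0.70)(-0.15) − (-0.40)(-0.30)] = 0.2250
  C_31 = (-0.40)(-0.35) − (-0.35)(0.95) = 0.4725
  C_32 = −[(0.70)(-0.35) − (-0.35)(0.00)] = 0.2450
  C_33 = (0.70)(0.95) − (-0.40)(0.00) = 0.6650
det(I−A) = Σ_j (I−A)_1j·C_1j = (0.70)(0.7550) + (-0.40)(0.1050) + (-0.35)(0.2850) = 0.38675
adj(I−A) = Cᵀ =
  [ 0.7550   0.3925   0.4725]
  [ 0.1050   0.4900   0.2450]
  [ 0.2850   0.2250   0.6650]
(I − A)⁻¹ = adj(I−A) / det(I−A) ≈
  [   1.9522     1.0149     1.2217]
  [   0.2715     1.2670     0.6335]
  [   0.7369     0.5818     1.7195]
The output multiplier for sector j is the column-j sum of the Leontief inverse (I − A)⁻¹ = adj(I−A) / det(I−A).
Column 2 of adj(I−A): (0.3925, 0.4900, 0.2250); det(I−A) = 0.38675.
m_2 = (0.3925 + 0.4900 + 0.2250) / 0.38675 = 1.1075 / 0.38675 ≈ 2.864.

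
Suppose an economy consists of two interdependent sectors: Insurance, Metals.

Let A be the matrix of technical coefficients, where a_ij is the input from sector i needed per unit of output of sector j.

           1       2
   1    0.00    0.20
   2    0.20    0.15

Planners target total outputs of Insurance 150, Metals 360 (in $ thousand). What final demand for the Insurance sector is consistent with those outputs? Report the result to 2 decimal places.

I − A =
  [   1.00    -0.20]
  [  -0.20     0.85]
d = (I − A) x:
  d_1 = (+1.00)·150 + (-0.20)·360 = 78.00
  d_2 = (-0.20)·150 + (+0.85)·360 = 276.00

d_1 = 78.00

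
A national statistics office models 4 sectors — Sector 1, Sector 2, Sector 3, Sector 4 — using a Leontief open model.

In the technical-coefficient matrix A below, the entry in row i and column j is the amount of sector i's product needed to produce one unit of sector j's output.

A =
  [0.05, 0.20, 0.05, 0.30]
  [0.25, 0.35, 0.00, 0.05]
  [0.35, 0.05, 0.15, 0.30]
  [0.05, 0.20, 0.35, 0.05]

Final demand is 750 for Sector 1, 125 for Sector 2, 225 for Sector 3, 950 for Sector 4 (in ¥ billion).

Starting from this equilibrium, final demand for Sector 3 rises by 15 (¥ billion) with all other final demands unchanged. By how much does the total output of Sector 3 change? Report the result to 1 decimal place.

I − A =
  [   0.95    -0.20    -0.05    -0.30]
  [  -0.25     0.65     0.00    -0.05]
  [  -0.35    -0.05     0.85    -0.30]
  [  -0.05    -0.20    -0.35     0.95]
Compute the cofactors C_ij = (−1)^(i+j)·(3×3 minor ij) of I−A; the adjugate is their transpose:
adj(I−A) = Cᵀ =
  [ 0.447250   0.202125   0.102125   0.184125]
  [ 0.183875   0.600500   0.054875   0.107000]
  [ 0.249375   0.191875   0.504375   0.248125]
  [ 0.154125   0.207750   0.202750   0.470375]
det(I−A) = Σ_j (I−A)_1j·C_1j = (0.95)(0.447250) + (-0.20)(0.183875) + (-0.05)(0.249375) + (-0.30)(0.154125) = 0.32940625
(I − A)⁻¹ = adj(I−A) / det(I−A) ≈
  [   1.3577     0.6136     0.3100     0.5590]
  [   0.5582     1.8230     0.1666     0.3248]
  [   0.7570     0.5825     1.5312     0.7532]
  [   0.4679     0.6307     0.6155     1.4279]
Δx = (I − A)⁻¹ Δd with Δd having +15 in the Sector 3 component and 0 elsewhere.
So Δx_3 = L_33 · (+15), where L_33 = adj(I−A)_33 / det(I−A) = 0.504375 / 0.32940625.
Δx_3 = 0.504375 × (+15) / 0.32940625 = 7.565625 / 0.32940625 ≈ 23.0.

Δx_3 = 23.0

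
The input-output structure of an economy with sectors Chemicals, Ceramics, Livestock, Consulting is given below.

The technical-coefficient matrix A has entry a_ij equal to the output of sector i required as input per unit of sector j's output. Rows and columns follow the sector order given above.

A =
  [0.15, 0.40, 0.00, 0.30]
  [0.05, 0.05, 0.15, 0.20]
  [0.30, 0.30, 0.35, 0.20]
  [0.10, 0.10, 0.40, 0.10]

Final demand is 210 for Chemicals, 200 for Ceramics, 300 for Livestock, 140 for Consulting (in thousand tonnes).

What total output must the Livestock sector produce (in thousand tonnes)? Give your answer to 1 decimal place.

I − A =
  [   0.85    -0.40     0.00    -0.30]
  [  -0.05     0.95    -0.15    -0.20]
  [  -0.30    -0.30     0.65    -0.20]
  [  -0.10    -0.10    -0.40     0.90]
Compute the cofactors C_ij = (−1)^(i+j)·(3×3 minor ij) of I−A; the adjugate is their transpose:
adj(I−A) = Cᵀ =
  [ 0.399250   0.257500   0.204500   0.235750]
  [ 0.105750   0.373750   0.184250   0.159250]
  [ 0.290000   0.362500   0.653750   0.322500]
  [ 0.185000   0.231250   0.333750   0.455625]
det(I−A) = Σ_j (I−A)_1j·C_1j = (0.85)(0.399250) + (-0.40)(0.105750) + (0.00)(0.290000) + (-0.30)(0.185000) = 0.2415625
(I − A)⁻¹ = adj(I−A) / det(I−A) ≈
  [   1.6528     1.0660     0.8466     0.9759]
  [   0.4378     1.5472     0.7627     0.6592]
  [   1.2005     1.5006     2.7063     1.3351]
  [   0.7658     0.9573     1.3816     1.8862]
x = (I − A)⁻¹ d = adj(I−A)·d / det(I−A), with det(I−A) = 0.2415625:
  x_1 = (0.399250·210 + 0.257500·200 + 0.204500·300 + 0.235750·140) / 0.2415625 = 229.6975 / 0.2415625 ≈ 950.9
  x_2 = (0.105750·210 + 0.373750·200 + 0.184250·300 + 0.159250·140) / 0.2415625 = 174.5275 / 0.2415625 ≈ 722.5
  x_3 = (0.290000·210 + 0.362500·200 + 0.653750·300 + 0.322500·140) / 0.2415625 = 374.675 / 0.2415625 ≈ 1551.0
  x_4 = (0.185000·210 + 0.231250·200 + 0.333750·300 + 0.455625·140) / 0.2415625 = 249.0125 / 0.2415625 ≈ 1030.8

x_3 = 1551.0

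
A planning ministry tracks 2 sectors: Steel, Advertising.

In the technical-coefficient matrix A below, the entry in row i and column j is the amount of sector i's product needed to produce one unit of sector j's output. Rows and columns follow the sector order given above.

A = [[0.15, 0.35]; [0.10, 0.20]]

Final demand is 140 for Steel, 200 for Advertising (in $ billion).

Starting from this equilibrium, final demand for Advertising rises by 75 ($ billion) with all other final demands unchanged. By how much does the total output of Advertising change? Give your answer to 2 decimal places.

I − A =
  [   0.85    -0.35]
  [  -0.10     0.80]
det(I−A) = (0.85)(0.80) − (-0.35)(-0.10) = 0.6450
adj(I−A) = [[0.80, 0.35], [0.10, 0.85]]
(I − A)⁻¹ = adj(I−A) / det(I−A) ≈
  [   1.2403     0.5426]
  [   0.1550     1.3178]
Δx = (I − A)⁻¹ Δd with Δd having +75 in the Advertising component and 0 elsewhere.
So Δx_A = L_AA · (+75), where L_AA = adj(I−A)_AA / det(I−A) = 0.85 / 0.6450.
Δx_A = 0.85 × (+75) / 0.6450 = 63.75 / 0.6450 ≈ 98.84.

Δx_A = 98.84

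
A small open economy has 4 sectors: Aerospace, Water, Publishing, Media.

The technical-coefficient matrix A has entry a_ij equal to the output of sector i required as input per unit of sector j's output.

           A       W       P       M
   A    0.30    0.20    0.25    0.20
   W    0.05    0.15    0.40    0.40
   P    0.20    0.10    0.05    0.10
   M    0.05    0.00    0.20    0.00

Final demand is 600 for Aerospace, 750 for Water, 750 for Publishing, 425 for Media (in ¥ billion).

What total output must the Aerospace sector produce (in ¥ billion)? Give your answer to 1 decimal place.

I − A =
  [   0.70    -0.20    -0.25    -0.20]
  [  -0.05     0.85    -0.40    -0.40]
  [  -0.20    -0.10     0.95    -0.10]
  [  -0.05     0.00    -0.20     1.00]
Compute the cofactors C_ij = (−1)^(i+j)·(3×3 minor ij) of I−A; the adjugate is their transpose:
adj(I−A) = Cᵀ =
  [ 0.742500   0.215000   0.342500   0.268750]
  [ 0.163500   0.582250   0.351500   0.300750]
  [ 0.181250   0.110000   0.572500   0.137500]
  [ 0.073375   0.032750   0.131625   0.468000]
det(I−A) = Σ_j (I−A)_1j·C_1j = (0.70)(0.742500) + (-0.20)(0.163500) + (-0.25)(0.181250) + (-0.20)(0.073375) = 0.4270625
(I − A)⁻¹ = adj(I−A) / det(I−A) ≈
  [   1.7386     0.5034     0.8020     0.6293]
  [   0.3828     1.3634     0.8231     0.7042]
  [   0.4244     0.2576     1.3406     0.3220]
  [   0.1718     0.0767     0.3082     1.0959]
x = (I − A)⁻¹ d = adj(I−A)·d / det(I−A), with det(I−A) = 0.4270625:
  x_A = (0.742500·600 + 0.215000·750 + 0.342500·750 + 0.268750·425) / 0.4270625 = 977.84375 / 0.4270625 ≈ 2289.7
  x_W = (0.163500·600 + 0.582250·750 + 0.351500·750 + 0.300750·425) / 0.4270625 = 926.23125 / 0.4270625 ≈ 2168.8
  x_P = (0.181250·600 + 0.110000·750 + 0.572500·750 + 0.137500·425) / 0.4270625 = 679.0625 / 0.4270625 ≈ 1590.1
  x_M = (0.073375·600 + 0.032750·750 + 0.131625·750 + 0.468000·425) / 0.4270625 = 366.20625 / 0.4270625 ≈ 857.5

x_A = 2289.7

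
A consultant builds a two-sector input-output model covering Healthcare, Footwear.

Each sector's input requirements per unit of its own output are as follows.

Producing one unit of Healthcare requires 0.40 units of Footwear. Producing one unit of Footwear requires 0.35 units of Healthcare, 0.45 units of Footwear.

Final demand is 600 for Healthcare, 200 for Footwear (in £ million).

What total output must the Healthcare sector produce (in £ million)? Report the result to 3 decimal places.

I − A =
  [   1.00    -0.35]
  [  -0.40     0.55]
det(I−A) = (1.00)(0.55) − (-0.35)(-0.40) = 0.4100
adj(I−A) = [[0.55, 0.35], [0.40, 1.00]]
(I − A)⁻¹ = adj(I−A) / det(I−A) ≈
  [   1.3415     0.8537]
  [   0.9756     2.4390]
x = (I − A)⁻¹ d = adj(I−A)·d / det(I−A), with det(I−A) = 0.4100:
  x_1 = (0.55·600 + 0.35·200) / 0.4100 = 400.00 / 0.4100 ≈ 975.610
  x_2 = (0.40·600 + 1.00·200) / 0.4100 = 440.00 / 0.4100 ≈ 1073.171

x_1 = 975.610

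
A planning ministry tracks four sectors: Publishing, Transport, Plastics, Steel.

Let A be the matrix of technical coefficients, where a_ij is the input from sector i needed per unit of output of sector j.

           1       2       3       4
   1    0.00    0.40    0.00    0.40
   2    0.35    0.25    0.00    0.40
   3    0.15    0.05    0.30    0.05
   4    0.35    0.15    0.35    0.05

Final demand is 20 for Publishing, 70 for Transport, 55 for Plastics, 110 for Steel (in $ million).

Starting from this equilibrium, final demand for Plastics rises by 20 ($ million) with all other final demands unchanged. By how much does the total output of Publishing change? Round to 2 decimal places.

I − A =
  [   1.00    -0.40     0.00    -0.40]
  [  -0.35     0.75     0.00    -0.40]
  [  -0.15    -0.05     0.70    -0.05]
  [  -0.35    -0.15    -0.35     0.95]
Compute the cofactors C_ij = (−1)^(i+j)·(3×3 minor ij) of I−A; the adjugate is their transpose:
adj(I−A) = Cᵀ =
  [ 0.436625   0.308000   0.161000   0.322000]
  [ 0.345625   0.528500   0.189000   0.378000]
  [ 0.137250   0.121000   0.337500   0.126500]
  [ 0.266000   0.241500   0.213500   0.427000]
det(I−A) = Σ_j (I−A)_1j·C_1j = (1.00)(0.436625) + (-0.40)(0.345625) + (0.00)(0.137250) + (-0.40)(0.266000) = 0.191975
(I − A)⁻¹ = adj(I−A) / det(I−A) ≈
  [   2.2744     1.6044     0.8387     1.6773]
  [   1.8004     2.7530     0.9845     1.9690]
  [   0.7149     0.6303     1.7580     0.6589]
  [   1.3856     1.2580     1.1121     2.2242]
Δx = (I − A)⁻¹ Δd with Δd having +20 in the Plastics component and 0 elsewhere.
So Δx_1 = L_13 · (+20), where L_13 = adj(I−A)_13 / det(I−A) = 0.161000 / 0.191975.
Δx_1 = 0.161000 × (+20) / 0.191975 = 3.22 / 0.191975 ≈ 16.77.

Δx_1 = 16.77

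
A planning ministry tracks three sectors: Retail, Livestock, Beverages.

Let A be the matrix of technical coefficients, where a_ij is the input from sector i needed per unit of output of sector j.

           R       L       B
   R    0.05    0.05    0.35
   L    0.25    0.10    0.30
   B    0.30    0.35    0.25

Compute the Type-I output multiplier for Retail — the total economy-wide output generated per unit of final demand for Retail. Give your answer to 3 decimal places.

I − A =
  [   0.95    -0.05    -0.35]
  [  -0.25     0.90    -0.30]
  [  -0.30    -0.35     0.75]
Cofactors of I−A, C_ij = (−1)^(i+j)·(minor ij) (rows/columns in the sector order above):
  C_11 = (0.90)(0.75) − (-0.30)(-0.35) = 0.5700
  C_12 = −[(-0.25)(0.75) − (-0.30)(-0.30)] = 0.2775
  C_13 = (-0.25)(-0.35) − (0.90)(-0.30) = 0.3575
  C_21 = −[(-0.05)(0.75) − (-0.35)(-0.35)] = 0.1600
  C_22 = (0.95)(0.75) − (-0.35)(-0.30) = 0.6075
  C_23 = −[(0.95)(-0.35) − (-0.05)(-0.30)] = 0.3475
  C_31 = (-0.05)(-0.30) − (-0.35)(0.90) = 0.3300
  C_32 = −[(0.95)(-0.30) − (-0.35)(-0.25)] = 0.3725
  C_33 = (0.95)(0.90) − (-0.05)(-0.25) = 0.8425
det(I−A) = Σ_j (I−A)_1j·C_1j = (0.95)(0.5700) + (-0.05)(0.2775) + (-0.35)(0.3575) = 0.4025
adj(I−A) = Cᵀ =
  [ 0.5700   0.1600   0.3300]
  [ 0.2775   0.6075   0.3725]
  [ 0.3575   0.3475   0.8425]
(I − A)⁻¹ = adj(I−A) / det(I−A) ≈
  [   1.4161     0.3975     0.8199]
  [   0.6894     1.5093     0.9255]
  [   0.8882     0.8634     2.0932]
The output multiplier for sector j is the column-j sum of the Leontief inverse (I − A)⁻¹ = adj(I−A) / det(I−A).
Column R of adj(I−A): (0.5700, 0.2775, 0.3575); det(I−A) = 0.4025.
m_R = (0.5700 + 0.2775 + 0.3575) / 0.4025 = 1.205 / 0.4025 ≈ 2.994.

m_R = 2.994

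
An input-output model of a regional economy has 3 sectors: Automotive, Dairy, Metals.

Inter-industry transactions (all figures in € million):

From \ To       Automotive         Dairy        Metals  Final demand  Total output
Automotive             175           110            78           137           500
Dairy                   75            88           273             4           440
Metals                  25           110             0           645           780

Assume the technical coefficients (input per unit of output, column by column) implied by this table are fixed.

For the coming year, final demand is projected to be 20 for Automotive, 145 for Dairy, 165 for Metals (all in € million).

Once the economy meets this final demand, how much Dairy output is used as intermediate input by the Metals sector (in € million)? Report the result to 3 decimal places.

Technical coefficients a_ij = z_ij / X_j:
  a_11 = 175/500 = 0.35, a_21 = 75/500 = 0.15, a_31 = 25/500 = 0.05
  a_12 = 110/440 = 0.25, a_22 = 88/440 = 0.20, a_32 = 110/440 = 0.25
  a_13 = 78/780 = 0.10, a_23 = 273/780 = 0.35, a_33 = 0/780 = 0.00
I − A =
  [   0.65    -0.25    -0.10]
  [  -0.15     0.80    -0.35]
  [  -0.05    -0.25     1.00]
Cofactors of I−A, C_ij = (−1)^(i+j)·(minor ij) (rows/columns in the sector order above):
  C_11 = (0.80)(1.00) − (-0.35)(-0.25) = 0.7125
  C_12 = −[(-0.15)(1.00) − (-0.35)(-0.05)] = 0.1675
  C_13 = (-0.15)(-0.25) − (0.80)(-0.05) = 0.0775
  C_21 = −[(-0.25)(1.00) − (-0.10)(-0.25)] = 0.2750
  C_22 = (0.65)(1.00) − (-0.10)(-0.05) = 0.6450
  C_23 = −[(0.65)(-0.25) − (-0.25)(-0.05)] = 0.1750
  C_31 = (-0.25)(-0.35) − (-0.10)(0.80) = 0.1675
  C_32 = −[(0.65)(-0.35) − (-0.10)(-0.15)] = 0.2425
  C_33 = (0.65)(0.80) − (-0.25)(-0.15) = 0.4825
det(I−A) = Σ_j (I−A)_1j·C_1j = (0.65)(0.7125) + (-0.25)(0.1675) + (-0.10)(0.0775) = 0.4135
adj(I−A) = Cᵀ =
  [ 0.7125   0.2750   0.1675]
  [ 0.1675   0.6450   0.2425]
  [ 0.0775   0.1750   0.4825]
(I − A)⁻¹ = adj(I−A) / det(I−A) ≈
  [   1.7231     0.6651     0.4051]
  [   0.4051     1.5599     0.5865]
  [   0.1874     0.4232     1.1669]
First solve x = (I − A)⁻¹ d = adj(I−A)·d / det(I−A); in particular x_3 = (0.0775·20 + 0.1750·145 + 0.4825·165) / 0.4135 = 106.5375 / 0.4135 ≈ 257.64813.
Intermediate flow from 2 to 3: z_23 = a_23 · x_3 = 0.35 × 106.5375 / 0.4135 = 37.288125 / 0.4135 ≈ 90.177.

z_23 = 90.177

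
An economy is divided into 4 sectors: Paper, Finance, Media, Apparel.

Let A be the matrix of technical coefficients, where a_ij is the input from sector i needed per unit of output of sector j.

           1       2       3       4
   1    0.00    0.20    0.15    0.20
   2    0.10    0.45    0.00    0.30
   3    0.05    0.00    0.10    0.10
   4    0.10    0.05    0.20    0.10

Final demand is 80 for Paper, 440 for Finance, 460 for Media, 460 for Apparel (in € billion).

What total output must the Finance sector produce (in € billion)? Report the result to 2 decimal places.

I − A =
  [   1.00    -0.20    -0.15    -0.20]
  [  -0.10     0.55     0.00    -0.30]
  [  -0.05     0.00     0.90    -0.10]
  [  -0.10    -0.05    -0.20     0.90]
Compute the cofactors C_ij = (−1)^(i+j)·(3×3 minor ij) of I−A; the adjugate is their transpose:
adj(I−A) = Cᵀ =
  [ 0.421000   0.167750   0.106000   0.161250]
  [ 0.109000   0.761750   0.082000   0.287250]
  [ 0.030000   0.016500   0.444000   0.061500]
  [ 0.059500   0.064625   0.115000   0.472875]
det(I−A) = Σ_j (I−A)_1j·C_1j = (1.00)(0.421000) + (-0.20)(0.109000) + (-0.15)(0.030000) + (-0.20)(0.059500) = 0.3828
(I − A)⁻¹ = adj(I−A) / det(I−A) ≈
  [   1.0998     0.4382     0.2769     0.4212]
  [   0.2847     1.9899     0.2142     0.7504]
  [   0.0784     0.0431     1.1599     0.1607]
  [   0.1554     0.1688     0.3004     1.2353]
x = (I − A)⁻¹ d = adj(I−A)·d / det(I−A), with det(I−A) = 0.3828:
  x_1 = (0.421000·80 + 0.167750·440 + 0.106000·460 + 0.161250·460) / 0.3828 = 230.425 / 0.3828 ≈ 601.95
  x_2 = (0.109000·80 + 0.761750·440 + 0.082000·460 + 0.287250·460) / 0.3828 = 513.745 / 0.3828 ≈ 1342.07
  x_3 = (0.030000·80 + 0.016500·440 + 0.444000·460 + 0.061500·460) / 0.3828 = 242.19 / 0.3828 ≈ 632.68
  x_4 = (0.059500·80 + 0.064625·440 + 0.115000·460 + 0.472875·460) / 0.3828 = 303.6175 / 0.3828 ≈ 793.15

x_2 = 1342.07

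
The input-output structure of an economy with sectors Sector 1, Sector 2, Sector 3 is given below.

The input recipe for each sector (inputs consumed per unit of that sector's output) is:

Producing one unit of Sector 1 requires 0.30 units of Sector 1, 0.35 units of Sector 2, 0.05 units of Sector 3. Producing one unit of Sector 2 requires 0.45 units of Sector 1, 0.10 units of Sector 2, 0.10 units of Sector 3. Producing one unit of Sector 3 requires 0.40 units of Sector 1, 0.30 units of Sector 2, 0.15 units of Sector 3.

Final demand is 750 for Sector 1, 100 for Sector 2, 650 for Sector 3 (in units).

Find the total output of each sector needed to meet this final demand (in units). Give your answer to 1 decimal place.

x_1 = 2677.1, x_2 = 1519.2, x_3 = 1100.9

I − A =
  [   0.70    -0.45    -0.40]
  [  -0.35     0.90    -0.30]
  [  -0.05    -0.10     0.85]
Cofactors of I−A, C_ij = (−1)^(i+j)·(minor ij) (rows/columns in the sector order above):
  C_11 = (0.90)(0.85) − (-0.30)(-0.10) = 0.7350
  C_12 = −[(-0.35)(0.85) − (-0.30)(-0.05)] = 0.3125
  C_13 = (-0.35)(-0.10) − (0.90)(-0.05) = 0.0800
  C_21 = −[(-0.45)(0.85) − (-0.40)(-0.10)] = 0.4225
  C_22 = (0.70)(0.85) − (-0.40)(-0.05) = 0.5750
  C_23 = −[(0.70)(-0.10) − (-0.45)(-0.05)] = 0.0925
  C_31 = (-0.45)(-0.30) − (-0.40)(0.90) = 0.4950
  C_32 = −[(0.70)(-0.30) − (-0.40)(-0.35)] = 0.3500
  C_33 = (0.70)(0.90) − (-0.45)(-0.35) = 0.4725
det(I−A) = Σ_j (I−A)_1j·C_1j = (0.70)(0.7350) + (-0.45)(0.3125) + (-0.40)(0.0800) = 0.341875
adj(I−A) = Cᵀ =
  [ 0.7350   0.4225   0.4950]
  [ 0.3125   0.5750   0.3500]
  [ 0.0800   0.0925   0.4725]
(I − A)⁻¹ = adj(I−A) / det(I−A) ≈
  [   2.1499     1.2358     1.4479]
  [   0.9141     1.6819     1.0238]
  [   0.2340     0.2706     1.3821]
x = (I − A)⁻¹ d = adj(I−A)·d / det(I−A), with det(I−A) = 0.341875:
  x_1 = (0.7350·750 + 0.4225·100 + 0.4950·650) / 0.341875 = 915.25 / 0.341875 ≈ 2677.1
  x_2 = (0.3125·750 + 0.5750·100 + 0.3500·650) / 0.341875 = 519.375 / 0.341875 ≈ 1519.2
  x_3 = (0.0800·750 + 0.0925·100 + 0.4725·650) / 0.341875 = 376.375 / 0.341875 ≈ 1100.9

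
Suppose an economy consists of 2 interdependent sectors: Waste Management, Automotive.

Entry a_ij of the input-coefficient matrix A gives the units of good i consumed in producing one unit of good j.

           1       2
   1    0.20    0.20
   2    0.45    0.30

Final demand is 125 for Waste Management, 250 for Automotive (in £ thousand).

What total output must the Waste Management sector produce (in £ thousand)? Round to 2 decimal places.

I − A =
  [   0.80    -0.20]
  [  -0.45     0.70]
det(I−A) = (0.80)(0.70) − (-0.20)(-0.45) = 0.4700
adj(I−A) = [[0.70, 0.20], [0.45, 0.80]]
(I − A)⁻¹ = adj(I−A) / det(I−A) ≈
  [   1.4894     0.4255]
  [   0.9574     1.7021]
x = (I − A)⁻¹ d = adj(I−A)·d / det(I−A), with det(I−A) = 0.4700:
  x_1 = (0.70·125 + 0.20·250) / 0.4700 = 137.50 / 0.4700 ≈ 292.55
  x_2 = (0.45·125 + 0.80·250) / 0.4700 = 256.25 / 0.4700 ≈ 545.21

x_1 = 292.55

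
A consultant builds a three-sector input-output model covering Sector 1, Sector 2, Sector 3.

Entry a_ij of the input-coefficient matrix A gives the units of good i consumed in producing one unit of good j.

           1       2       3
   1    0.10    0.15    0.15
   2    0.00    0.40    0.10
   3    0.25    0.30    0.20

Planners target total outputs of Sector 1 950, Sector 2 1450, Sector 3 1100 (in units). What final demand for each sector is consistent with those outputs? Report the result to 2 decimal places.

d_1 = 472.50, d_2 = 760.00, d_3 = 207.50

I − A =
  [   0.90    -0.15    -0.15]
  [   0.00     0.60    -0.10]
  [  -0.25    -0.30     0.80]
d = (I − A) x:
  d_1 = (+0.90)·950 + (-0.15)·1450 + (-0.15)·1100 = 472.50
  d_2 = (+0.00)·950 + (+0.60)·1450 + (-0.10)·1100 = 760.00
  d_3 = (-0.25)·950 + (-0.30)·1450 + (+0.80)·1100 = 207.50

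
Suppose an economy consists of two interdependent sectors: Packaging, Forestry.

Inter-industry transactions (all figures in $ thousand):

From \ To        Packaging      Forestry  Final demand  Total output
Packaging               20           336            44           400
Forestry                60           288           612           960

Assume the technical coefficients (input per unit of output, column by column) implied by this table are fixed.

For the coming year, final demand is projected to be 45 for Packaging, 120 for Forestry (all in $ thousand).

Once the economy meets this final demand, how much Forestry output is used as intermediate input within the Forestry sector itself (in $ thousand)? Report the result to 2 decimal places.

Technical coefficients a_ij = z_ij / X_j:
  a_PP = 20/400 = 0.05, a_FP = 60/400 = 0.15
  a_PF = 336/960 = 0.35, a_FF = 288/960 = 0.30
I − A =
  [   0.95    -0.35]
  [  -0.15     0.70]
det(I−A) = (0.95)(0.70) − (-0.35)(-0.15) = 0.6125
adj(I−A) = [[0.70, 0.35], [0.15, 0.95]]
(I − A)⁻¹ = adj(I−A) / det(I−A) ≈
  [   1.1429     0.5714]
  [   0.2449     1.5510]
First solve x = (I − A)⁻¹ d = adj(I−A)·d / det(I−A); in particular x_F = (0.15·45 + 0.95·120) / 0.6125 = 120.75 / 0.6125 ≈ 197.1429.
Intermediate flow from F to F: z_FF = a_FF · x_F = 0.30 × 120.75 / 0.6125 = 36.225 / 0.6125 ≈ 59.14.

z_FF = 59.14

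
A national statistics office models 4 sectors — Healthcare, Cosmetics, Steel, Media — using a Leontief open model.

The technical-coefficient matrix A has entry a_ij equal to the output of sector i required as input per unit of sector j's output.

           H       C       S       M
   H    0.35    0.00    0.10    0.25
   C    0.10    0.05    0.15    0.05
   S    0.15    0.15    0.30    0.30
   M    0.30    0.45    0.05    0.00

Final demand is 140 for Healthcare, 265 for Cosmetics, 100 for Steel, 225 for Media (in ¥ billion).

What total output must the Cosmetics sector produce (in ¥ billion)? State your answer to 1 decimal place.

I − A =
  [   0.65     0.00    -0.10    -0.25]
  [  -0.10     0.95    -0.15    -0.05]
  [  -0.15    -0.15     0.70    -0.30]
  [  -0.30    -0.45    -0.05     1.00]
Compute the cofactors C_ij = (−1)^(i+j)·(3×3 minor ij) of I−A; the adjugate is their transpose:
adj(I−A) = Cᵀ =
  [ 0.591875   0.109125   0.121500   0.189875]
  [ 0.115375   0.366875   0.100625   0.077375]
  [ 0.255375   0.190875   0.520375   0.229500]
  [ 0.242250   0.207375   0.107750   0.401875]
det(I−A) = Σ_j (I−A)_1j·C_1j = (0.65)(0.591875) + (0.00)(0.115375) + (-0.10)(0.255375) + (-0.25)(0.242250) = 0.29861875
(I − A)⁻¹ = adj(I−A) / det(I−A) ≈
  [   1.9820     0.3654     0.4069     0.6358]
  [   0.3864     1.2286     0.3370     0.2591]
  [   0.8552     0.6392     1.7426     0.7685]
  [   0.8112     0.6944     0.3608     1.3458]
x = (I − A)⁻¹ d = adj(I−A)·d / det(I−A), with det(I−A) = 0.29861875:
  x_H = (0.591875·140 + 0.109125·265 + 0.121500·100 + 0.189875·225) / 0.29861875 = 166.6525 / 0.29861875 ≈ 558.1
  x_C = (0.115375·140 + 0.366875·265 + 0.100625·100 + 0.077375·225) / 0.29861875 = 140.84625 / 0.29861875 ≈ 471.7
  x_S = (0.255375·140 + 0.190875·265 + 0.520375·100 + 0.229500·225) / 0.29861875 = 190.009375 / 0.29861875 ≈ 636.3
  x_M = (0.242250·140 + 0.207375·265 + 0.107750·100 + 0.401875·225) / 0.29861875 = 190.06625 / 0.29861875 ≈ 636.5

x_C = 471.7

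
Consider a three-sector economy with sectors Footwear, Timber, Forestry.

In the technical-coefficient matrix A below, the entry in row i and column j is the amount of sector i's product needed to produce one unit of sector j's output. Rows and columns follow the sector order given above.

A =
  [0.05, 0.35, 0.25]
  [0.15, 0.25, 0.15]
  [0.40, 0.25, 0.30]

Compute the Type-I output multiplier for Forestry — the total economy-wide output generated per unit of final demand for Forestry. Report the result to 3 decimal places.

m_3 = 3.364

I − A =
  [   0.95    -0.35    -0.25]
  [  -0.15     0.75    -0.15]
  [  -0.40    -0.25     0.70]
Cofactors of I−A, C_ij = (−1)^(i+j)·(minor ij) (rows/columns in the sector order above):
  C_11 = (0.75)(0.70) − (-0.15)(-0.25) = 0.4875
  C_12 = −[(-0.15)(0.70) − (-0.15)(-0.40)] = 0.1650
  C_13 = (-0.15)(-0.25) − (0.75)(-0.40) = 0.3375
  C_21 = −[(-0.35)(0.70) − (-0.25)(-0.25)] = 0.3075
  C_22 = (0.95)(0.70) − (-0.25)(-0.40) = 0.5650
  C_23 = −[(0.95)(-0.25) − (-0.35)(-0.40)] = 0.3775
  C_31 = (-0.35)(-0.15) − (-0.25)(0.75) = 0.2400
  C_32 = −[(0.95)(-0.15) − (-0.25)(-0.15)] = 0.1800
  C_33 = (0.95)(0.75) − (-0.35)(-0.15) = 0.6600
det(I−A) = Σ_j (I−A)_1j·C_1j = (0.95)(0.4875) + (-0.35)(0.1650) + (-0.25)(0.3375) = 0.3210
adj(I−A) = Cᵀ =
  [ 0.4875   0.3075   0.2400]
  [ 0.1650   0.5650   0.1800]
  [ 0.3375   0.3775   0.6600]
(I − A)⁻¹ = adj(I−A) / det(I−A) ≈
  [   1.5187     0.9579     0.7477]
  [   0.5140     1.7601     0.5607]
  [   1.0514     1.1760     2.0561]
The output multiplier for sector j is the column-j sum of the Leontief inverse (I − A)⁻¹ = adj(I−A) / det(I−A).
Column 3 of adj(I−A): (0.2400, 0.1800, 0.6600); det(I−A) = 0.3210.
m_3 = (0.2400 + 0.1800 + 0.6600) / 0.3210 = 1.08 / 0.3210 ≈ 3.364.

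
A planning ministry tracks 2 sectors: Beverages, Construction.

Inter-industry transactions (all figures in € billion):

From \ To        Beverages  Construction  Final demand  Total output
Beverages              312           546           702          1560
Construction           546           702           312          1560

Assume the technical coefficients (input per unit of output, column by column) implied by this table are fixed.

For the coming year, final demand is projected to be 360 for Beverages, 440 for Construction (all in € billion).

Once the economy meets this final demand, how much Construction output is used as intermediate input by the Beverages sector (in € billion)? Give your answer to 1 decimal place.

z_CB = 388.0

Technical coefficients a_ij = z_ij / X_j:
  a_BB = 312/1560 = 0.20, a_CB = 546/1560 = 0.35
  a_BC = 546/1560 = 0.35, a_CC = 702/1560 = 0.45
I − A =
  [   0.80    -0.35]
  [  -0.35     0.55]
det(I−A) = (0.80)(0.55) − (-0.35)(-0.35) = 0.3175
adj(I−A) = [[0.55, 0.35], [0.35, 0.80]]
(I − A)⁻¹ = adj(I−A) / det(I−A) ≈
  [   1.7323     1.1024]
  [   1.1024     2.5197]
First solve x = (I − A)⁻¹ d = adj(I−A)·d / det(I−A); in particular x_B = (0.55·360 + 0.35·440) / 0.3175 = 352.00 / 0.3175 ≈ 1108.661.
Intermediate flow from C to B: z_CB = a_CB · x_B = 0.35 × 352.00 / 0.3175 = 123.20 / 0.3175 ≈ 388.0.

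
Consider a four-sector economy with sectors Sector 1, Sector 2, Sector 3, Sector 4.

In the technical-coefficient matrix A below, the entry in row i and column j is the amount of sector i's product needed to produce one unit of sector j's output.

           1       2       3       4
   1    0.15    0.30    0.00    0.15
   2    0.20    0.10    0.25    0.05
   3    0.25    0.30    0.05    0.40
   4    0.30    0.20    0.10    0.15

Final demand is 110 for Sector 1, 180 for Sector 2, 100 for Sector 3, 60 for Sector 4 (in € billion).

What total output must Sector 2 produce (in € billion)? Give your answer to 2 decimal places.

x_2 = 427.72

I − A =
  [   0.85    -0.30     0.00    -0.15]
  [  -0.20     0.90    -0.25    -0.05]
  [  -0.25    -0.30     0.95    -0.40]
  [  -0.30    -0.20    -0.10     0.85]
Compute the cofactors C_ij = (−1)^(i+j)·(3×3 minor ij) of I−A; the adjugate is their transpose:
adj(I−A) = Cᵀ =
  [ 0.596000   0.263250   0.086250   0.161250]
  [ 0.252125   0.605875   0.176625   0.163250]
  [ 0.368250   0.378500   0.539750   0.341250]
  [ 0.313000   0.280000   0.135500   0.587250]
det(I−A) = Σ_j (I−A)_1j·C_1j = (0.85)(0.596000) + (-0.30)(0.252125) + (0.00)(0.368250) + (-0.15)(0.313000) = 0.3840125
(I − A)⁻¹ = adj(I−A) / det(I−A) ≈
  [   1.5520     0.6855     0.2246     0.4199]
  [   0.6566     1.5777     0.4599     0.4251]
  [   0.9590     0.9856     1.4056     0.8886]
  [   0.8151     0.7291     0.3529     1.5292]
x = (I − A)⁻¹ d = adj(I−A)·d / det(I−A), with det(I−A) = 0.3840125:
  x_1 = (0.596000·110 + 0.263250·180 + 0.086250·100 + 0.161250·60) / 0.3840125 = 131.245 / 0.3840125 ≈ 341.77
  x_2 = (0.252125·110 + 0.605875·180 + 0.176625·100 + 0.163250·60) / 0.3840125 = 164.24875 / 0.3840125 ≈ 427.72
  x_3 = (0.368250·110 + 0.378500·180 + 0.539750·100 + 0.341250·60) / 0.3840125 = 183.0875 / 0.3840125 ≈ 476.77
  x_4 = (0.313000·110 + 0.280000·180 + 0.135500·100 + 0.587250·60) / 0.3840125 = 133.615 / 0.3840125 ≈ 347.94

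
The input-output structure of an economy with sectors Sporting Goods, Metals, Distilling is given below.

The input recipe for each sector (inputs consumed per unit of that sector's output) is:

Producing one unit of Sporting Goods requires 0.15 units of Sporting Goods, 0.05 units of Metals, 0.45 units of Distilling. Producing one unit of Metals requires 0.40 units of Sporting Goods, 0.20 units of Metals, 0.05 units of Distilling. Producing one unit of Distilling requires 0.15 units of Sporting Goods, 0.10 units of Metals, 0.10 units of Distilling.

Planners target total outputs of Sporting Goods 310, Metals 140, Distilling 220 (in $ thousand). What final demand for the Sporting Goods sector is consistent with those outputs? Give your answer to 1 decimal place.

d_S = 174.5

I − A =
  [   0.85    -0.40    -0.15]
  [  -0.05     0.80    -0.10]
  [  -0.45    -0.05     0.90]
d = (I − A) x:
  d_S = (+0.85)·310 + (-0.40)·140 + (-0.15)·220 = 174.5
  d_M = (-0.05)·310 + (+0.80)·140 + (-0.10)·220 = 74.5
  d_D = (-0.45)·310 + (-0.05)·140 + (+0.90)·220 = 51.5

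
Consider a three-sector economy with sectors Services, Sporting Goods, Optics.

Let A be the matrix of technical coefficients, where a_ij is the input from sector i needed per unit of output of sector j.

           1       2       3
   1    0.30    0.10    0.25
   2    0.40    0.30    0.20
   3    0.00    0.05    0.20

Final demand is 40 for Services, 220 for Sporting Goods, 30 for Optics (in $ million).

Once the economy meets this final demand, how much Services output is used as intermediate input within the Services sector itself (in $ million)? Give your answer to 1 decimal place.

I − A =
  [   0.70    -0.10    -0.25]
  [  -0.40     0.70    -0.20]
  [   0.00    -0.05     0.80]
Cofactors of I−A, C_ij = (−1)^(i+j)·(minor ij) (rows/columns in the sector order above):
  C_11 = (0.70)(0.80) − (-0.20)(-0.05) = 0.5500
  C_12 = −[(-0.40)(0.80) − (-0.20)(0.00)] = 0.3200
  C_13 = (-0.40)(-0.05) − (0.70)(0.00) = 0.0200
  C_21 = −[(-0.10)(0.80) − (-0.25)(-0.05)] = 0.0925
  C_22 = (0.70)(0.80) − (-0.25)(0.00) = 0.5600
  C_23 = −[(0.70)(-0.05) − (-0.10)(0.00)] = 0.0350
  C_31 = (-0.10)(-0.20) − (-0.25)(0.70) = 0.1950
  C_32 = −[(0.70)(-0.20) − (-0.25)(-0.40)] = 0.2400
  C_33 = (0.70)(0.70) − (-0.10)(-0.40) = 0.4500
det(I−A) = Σ_j (I−A)_1j·C_1j = (0.70)(0.5500) + (-0.10)(0.3200) + (-0.25)(0.0200) = 0.3480
adj(I−A) = Cᵀ =
  [ 0.5500   0.0925   0.1950]
  [ 0.3200   0.5600   0.2400]
  [ 0.0200   0.0350   0.4500]
(I − A)⁻¹ = adj(I−A) / det(I−A) ≈
  [   1.5805     0.2658     0.5603]
  [   0.9195     1.6092     0.6897]
  [   0.0575     0.1006     1.2931]
First solve x = (I − A)⁻¹ d = adj(I−A)·d / det(I−A); in particular x_1 = (0.5500·40 + 0.0925·220 + 0.1950·30) / 0.3480 = 48.20 / 0.3480 ≈ 138.506.
Intermediate flow from 1 to 1: z_11 = a_11 · x_1 = 0.30 × 48.20 / 0.3480 = 14.46 / 0.3480 ≈ 41.6.

z_11 = 41.6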